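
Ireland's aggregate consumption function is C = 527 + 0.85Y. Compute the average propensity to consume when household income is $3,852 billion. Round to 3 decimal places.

C = 527 + 0.85(3852) = 3801.2
APC = C/Y = 3801.2/3852 = 0.987

APC = 0.987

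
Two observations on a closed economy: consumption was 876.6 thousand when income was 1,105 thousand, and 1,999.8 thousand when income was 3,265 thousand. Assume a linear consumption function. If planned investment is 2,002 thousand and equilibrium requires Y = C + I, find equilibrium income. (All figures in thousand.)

Y = 4800

MPC = (1999.8 − 876.6)/(3265 − 1105) = 1123.2/2160 = 0.52
a = 876.6 − 0.52(1105) = 302
Equilibrium: Y = 302 + 0.52Y + 2002
0.48Y = 2304, so Y = 2304/0.48 = 4800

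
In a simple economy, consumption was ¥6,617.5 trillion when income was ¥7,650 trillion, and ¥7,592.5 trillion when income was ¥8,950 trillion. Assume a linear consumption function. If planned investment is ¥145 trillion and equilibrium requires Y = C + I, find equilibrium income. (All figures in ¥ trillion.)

MPC = (7592.5 − 6617.5)/(8950 − 7650) = 975/1300 = 0.75
a = 6617.5 − 0.75(7650) = 880
Equilibrium: Y = 880 + 0.75Y + 145
0.25Y = 1025, so Y = 1025/0.25 = 4100

Y = 4100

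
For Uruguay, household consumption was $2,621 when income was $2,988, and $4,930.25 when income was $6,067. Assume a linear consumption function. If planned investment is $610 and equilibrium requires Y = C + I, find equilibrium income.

Y = 3960

MPC = (4930.25 − 2621)/(6067 − 2988) = 2309.25/3079 = 0.75
a = 2621 − 0.75(2988) = 380
Equilibrium: Y = 380 + 0.75Y + 610
0.25Y = 990, so Y = 990/0.25 = 3960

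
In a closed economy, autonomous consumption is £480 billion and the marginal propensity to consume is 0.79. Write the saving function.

S = Y − C = Y − (480 + 0.79Y) = -480 + (1 − 0.79)Y

S = -480 + 0.21Y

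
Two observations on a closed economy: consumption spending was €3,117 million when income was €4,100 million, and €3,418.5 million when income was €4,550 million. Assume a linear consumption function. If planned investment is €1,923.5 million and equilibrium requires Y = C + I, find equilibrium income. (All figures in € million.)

MPC = (3418.5 − 3117)/(4550 − 4100) = 301.5/450 = 0.67
a = 3117 − 0.67(4100) = 370
Equilibrium: Y = 370 + 0.67Y + 1923.5
0.33Y = 2293.5, so Y = 2293.5/0.33 = 6950

Y = 6950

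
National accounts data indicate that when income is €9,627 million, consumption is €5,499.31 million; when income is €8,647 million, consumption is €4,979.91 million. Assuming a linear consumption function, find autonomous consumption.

a = 397

MPC = ΔC/ΔY = (5499.31 − 4979.91)/(9627 − 8647) = 519.4/980 = 0.53
a = C − MPC·Y = 4979.91 − 0.53(8647) = 4979.91 − 4582.91 = 397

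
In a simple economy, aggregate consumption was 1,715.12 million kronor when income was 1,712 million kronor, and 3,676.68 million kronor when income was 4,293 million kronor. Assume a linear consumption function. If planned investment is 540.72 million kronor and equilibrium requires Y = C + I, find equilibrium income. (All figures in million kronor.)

MPC = (3676.68 − 1715.12)/(4293 − 1712) = 1961.56/2581 = 0.76
a = 1715.12 − 0.76(1712) = 414
Equilibrium: Y = 414 + 0.76Y + 540.72
0.24Y = 954.72, so Y = 954.72/0.24 = 3978

Y = 3978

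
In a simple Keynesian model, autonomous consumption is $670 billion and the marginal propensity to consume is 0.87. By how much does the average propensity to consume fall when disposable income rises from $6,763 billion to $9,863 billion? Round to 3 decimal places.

ΔAPC = 0.031

At Y = 6763: C = 670 + 0.87(6763) = 6553.81, APC = 6553.81/6763 = 0.9691
At Y = 9863: C = 9250.81, APC = 9250.81/9863 = 0.9379
Fall in APC = 0.9691 − 0.9379 = 0.0312 ≈ 0.031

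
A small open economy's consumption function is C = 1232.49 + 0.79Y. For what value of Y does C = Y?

Y = 5869

At break-even, C = Y: 1232.49 + 0.79Y = Y
0.21Y = 1232.49, so Y = 1232.49/0.21 = 5869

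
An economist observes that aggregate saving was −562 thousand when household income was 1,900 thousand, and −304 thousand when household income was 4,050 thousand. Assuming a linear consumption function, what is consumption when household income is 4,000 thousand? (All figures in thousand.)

MPS = ΔS/ΔY = (-304 − (-562))/(4050 − 1900) = 258/2150 = 0.12
MPC = 1 − MPS = 0.88
Autonomous saving = -562 − 0.12(1900) = -790, so a = 790
C = 790 + 0.88(4000) = 790 + 3520 = 4310

C = 4310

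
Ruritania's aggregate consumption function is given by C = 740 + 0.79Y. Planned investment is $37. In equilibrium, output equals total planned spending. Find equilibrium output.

Y = C + I = 740 + 0.79Y + 37
Y − 0.79Y = 777
0.21Y = 777, so Y = 777/0.21 = 3700

Y = 3700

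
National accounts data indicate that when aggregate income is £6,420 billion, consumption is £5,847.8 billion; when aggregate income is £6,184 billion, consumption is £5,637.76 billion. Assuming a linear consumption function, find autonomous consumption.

MPC = ΔC/ΔY = (5847.8 − 5637.76)/(6420 − 6184) = 210.04/236 = 0.89
a = C − MPC·Y = 5637.76 − 0.89(6184) = 5637.76 − 5503.76 = 134

a = 134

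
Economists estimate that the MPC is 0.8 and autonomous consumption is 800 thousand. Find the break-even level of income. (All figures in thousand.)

At break-even, C = Y: 800 + 0.8Y = Y
0.2Y = 800, so Y = 800/0.2 = 4000

Y = 4000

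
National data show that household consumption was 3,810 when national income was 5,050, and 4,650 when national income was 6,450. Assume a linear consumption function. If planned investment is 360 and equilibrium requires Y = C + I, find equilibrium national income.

Y = 2850

MPC = (4650 − 3810)/(6450 − 5050) = 840/1400 = 0.6
a = 3810 − 0.6(5050) = 780
Equilibrium: Y = 780 + 0.6Y + 360
0.4Y = 1140, so Y = 1140/0.4 = 2850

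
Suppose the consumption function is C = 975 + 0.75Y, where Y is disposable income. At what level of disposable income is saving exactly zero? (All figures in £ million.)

At break-even, C = Y: 975 + 0.75Y = Y
0.25Y = 975, so Y = 975/0.25 = 3900

Y = 3900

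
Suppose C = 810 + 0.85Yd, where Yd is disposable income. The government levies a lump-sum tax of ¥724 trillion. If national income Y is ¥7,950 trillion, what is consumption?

Yd = Y − T = 7950 − 724 = 7226
C = 810 + 0.85(7226) = 810 + 6142.1 = 6952.1

C = 6952.1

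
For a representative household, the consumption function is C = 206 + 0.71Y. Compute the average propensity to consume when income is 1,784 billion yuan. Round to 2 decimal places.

APC = 0.83

C = 206 + 0.71(1784) = 1472.64
APC = C/Y = 1472.64/1784 = 0.83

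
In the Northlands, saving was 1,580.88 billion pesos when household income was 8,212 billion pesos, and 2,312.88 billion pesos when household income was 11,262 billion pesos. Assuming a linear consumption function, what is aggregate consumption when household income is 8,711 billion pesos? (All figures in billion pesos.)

MPS = ΔS/ΔY = (2312.88 − 1580.88)/(11262 − 8212) = 732/3050 = 0.24
MPC = 1 − MPS = 0.76
Autonomous saving = 1580.88 − 0.24(8212) = -390, so a = 390
C = 390 + 0.76(8711) = 390 + 6620.36 = 7010.36

C = 7010.36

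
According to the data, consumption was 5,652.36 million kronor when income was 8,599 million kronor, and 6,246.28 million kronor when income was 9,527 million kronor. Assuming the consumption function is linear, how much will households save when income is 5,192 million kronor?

MPC = (6246.28 − 5652.36)/(9527 − 8599) = 593.92/928 = 0.64
a = 5652.36 − 0.64(8599) = 5652.36 − 5503.36 = 149
C = 149 + 0.64(5192) = 3471.88
S = 5192 − 3471.88 = 1720.12

S = 1720.12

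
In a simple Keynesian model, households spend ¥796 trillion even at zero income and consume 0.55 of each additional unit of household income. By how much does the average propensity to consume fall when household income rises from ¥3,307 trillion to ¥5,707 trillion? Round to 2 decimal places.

ΔAPC = 0.10

At Y = 3307: C = 796 + 0.55(3307) = 2614.85, APC = 2614.85/3307 = 0.791
At Y = 5707: C = 3934.85, APC = 3934.85/5707 = 0.689
Fall in APC = 0.791 − 0.689 = 0.102 ≈ 0.10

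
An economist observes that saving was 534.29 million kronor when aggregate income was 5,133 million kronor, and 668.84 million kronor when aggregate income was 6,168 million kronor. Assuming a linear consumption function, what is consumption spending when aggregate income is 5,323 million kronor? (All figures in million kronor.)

C = 4764.01

MPS = ΔS/ΔY = (668.84 − 534.29)/(6168 − 5133) = 134.55/1035 = 0.13
MPC = 1 − MPS = 0.87
Autonomous saving = 534.29 − 0.13(5133) = -133, so a = 133
C = 133 + 0.87(5323) = 133 + 4631.01 = 4764.01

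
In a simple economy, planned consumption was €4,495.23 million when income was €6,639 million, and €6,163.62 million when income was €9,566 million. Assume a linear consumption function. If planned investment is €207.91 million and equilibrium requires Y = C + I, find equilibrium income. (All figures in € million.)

Y = 2137

MPC = (6163.62 − 4495.23)/(9566 − 6639) = 1668.39/2927 = 0.57
a = 4495.23 − 0.57(6639) = 711
Equilibrium: Y = 711 + 0.57Y + 207.91
0.43Y = 918.91, so Y = 918.91/0.43 = 2137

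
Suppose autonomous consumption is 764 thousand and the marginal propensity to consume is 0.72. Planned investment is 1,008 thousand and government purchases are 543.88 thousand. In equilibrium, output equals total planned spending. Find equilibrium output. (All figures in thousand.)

Y = C + I + G = 764 + 0.72Y + 1008 + 543.88
Y − 0.72Y = 2315.88
0.28Y = 2315.88, so Y = 2315.88/0.28 = 8271

Y = 8271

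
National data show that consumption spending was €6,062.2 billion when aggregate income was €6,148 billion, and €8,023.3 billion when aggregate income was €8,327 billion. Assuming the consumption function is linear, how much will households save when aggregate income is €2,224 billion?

S = -306.6

MPC = (8023.3 − 6062.2)/(8327 − 6148) = 1961.1/2179 = 0.9
a = 6062.2 − 0.9(6148) = 6062.2 − 5533.2 = 529
C = 529 + 0.9(2224) = 2530.6
S = 2224 − 2530.6 = -306.6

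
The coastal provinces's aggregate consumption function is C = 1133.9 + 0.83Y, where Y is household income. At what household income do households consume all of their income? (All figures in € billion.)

Y = 6670

At break-even, C = Y: 1133.9 + 0.83Y = Y
0.17Y = 1133.9, so Y = 1133.9/0.17 = 6670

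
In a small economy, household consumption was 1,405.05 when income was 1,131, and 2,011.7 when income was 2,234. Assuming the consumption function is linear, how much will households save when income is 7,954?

MPC = (2011.7 − 1405.05)/(2234 − 1131) = 606.65/1103 = 0.55
a = 1405.05 − 0.55(1131) = 1405.05 − 622.05 = 783
C = 783 + 0.55(7954) = 5157.7
S = 7954 − 5157.7 = 2796.3

S = 2796.3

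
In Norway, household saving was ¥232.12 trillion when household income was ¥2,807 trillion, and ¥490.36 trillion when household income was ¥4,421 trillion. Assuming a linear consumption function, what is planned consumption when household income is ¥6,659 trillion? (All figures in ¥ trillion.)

MPS = ΔS/ΔY = (490.36 − 232.12)/(4421 − 2807) = 258.24/1614 = 0.16
MPC = 1 − MPS = 0.84
Autonomous saving = 232.12 − 0.16(2807) = -217, so a = 217
C = 217 + 0.84(6659) = 217 + 5593.56 = 5810.56

C = 5810.56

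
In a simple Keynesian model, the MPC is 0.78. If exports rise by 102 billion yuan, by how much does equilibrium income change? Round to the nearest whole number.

The multiplier is 1/(1 − MPC) = 1/0.22.
ΔY = 102/0.22 = 463.64 ≈ 464

ΔY ≈ 464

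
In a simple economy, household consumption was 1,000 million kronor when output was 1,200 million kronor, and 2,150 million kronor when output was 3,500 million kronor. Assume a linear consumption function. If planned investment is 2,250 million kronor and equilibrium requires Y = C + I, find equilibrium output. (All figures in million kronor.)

MPC = (2150 − 1000)/(3500 − 1200) = 1150/2300 = 0.5
a = 1000 − 0.5(1200) = 400
Equilibrium: Y = 400 + 0.5Y + 2250
0.5Y = 2650, so Y = 2650/0.5 = 5300

Y = 5300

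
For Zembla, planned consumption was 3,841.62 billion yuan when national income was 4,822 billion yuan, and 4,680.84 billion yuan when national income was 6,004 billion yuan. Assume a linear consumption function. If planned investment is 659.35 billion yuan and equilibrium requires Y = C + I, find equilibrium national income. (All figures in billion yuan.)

MPC = (4680.84 − 3841.62)/(6004 − 4822) = 839.22/1182 = 0.71
a = 3841.62 − 0.71(4822) = 418
Equilibrium: Y = 418 + 0.71Y + 659.35
0.29Y = 1077.35, so Y = 1077.35/0.29 = 3715

Y = 3715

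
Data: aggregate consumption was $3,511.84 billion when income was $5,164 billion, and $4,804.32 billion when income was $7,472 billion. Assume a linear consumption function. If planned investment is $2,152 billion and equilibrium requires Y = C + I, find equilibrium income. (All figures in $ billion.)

MPC = (4804.32 − 3511.84)/(7472 − 5164) = 1292.48/2308 = 0.56
a = 3511.84 − 0.56(5164) = 620
Equilibrium: Y = 620 + 0.56Y + 2152
0.44Y = 2772, so Y = 2772/0.44 = 6300

Y = 6300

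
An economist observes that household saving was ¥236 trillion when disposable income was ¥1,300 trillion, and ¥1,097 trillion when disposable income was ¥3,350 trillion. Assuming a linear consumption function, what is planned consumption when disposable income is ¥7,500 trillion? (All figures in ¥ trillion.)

MPS = ΔS/ΔY = (1097 − 236)/(3350 − 1300) = 861/2050 = 0.42
MPC = 1 − MPS = 0.58
Autonomous saving = 236 − 0.42(1300) = -310, so a = 310
C = 310 + 0.58(7500) = 310 + 4350 = 4660

C = 4660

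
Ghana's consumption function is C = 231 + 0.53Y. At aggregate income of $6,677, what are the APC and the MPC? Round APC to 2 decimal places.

MPC = 0.53 (the slope of the consumption function)
C = 231 + 0.53(6677) = 3769.81, so APC = 3769.81/6677 = 0.56

APC = 0.56; MPC = 0.53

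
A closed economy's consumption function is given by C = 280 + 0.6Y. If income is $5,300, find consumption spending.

C = 280 + 0.6(5300) = 280 + 3180 = 3460

C = 3460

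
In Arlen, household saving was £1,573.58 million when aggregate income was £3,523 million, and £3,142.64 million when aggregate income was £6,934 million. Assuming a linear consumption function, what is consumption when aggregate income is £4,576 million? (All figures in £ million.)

C = 2518.04

MPS = ΔS/ΔY = (3142.64 − 1573.58)/(6934 − 3523) = 1569.06/3411 = 0.46
MPC = 1 − MPS = 0.54
Autonomous saving = 1573.58 − 0.46(3523) = -47, so a = 47
C = 47 + 0.54(4576) = 47 + 2471.04 = 2518.04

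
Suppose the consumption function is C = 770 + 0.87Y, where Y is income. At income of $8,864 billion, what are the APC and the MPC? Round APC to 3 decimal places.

APC = 0.957; MPC = 0.87

MPC = 0.87 (the slope of the consumption function)
C = 770 + 0.87(8864) = 8481.68, so APC = 8481.68/8864 = 0.957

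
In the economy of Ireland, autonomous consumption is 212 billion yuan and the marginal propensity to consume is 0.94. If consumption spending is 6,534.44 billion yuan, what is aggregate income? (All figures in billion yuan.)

212 + 0.94Y = 6534.44
0.94Y = 6322.44, so Y = 6322.44/0.94 = 6726

Y = 6726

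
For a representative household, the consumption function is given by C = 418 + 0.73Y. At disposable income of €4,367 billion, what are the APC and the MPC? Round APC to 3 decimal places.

APC = 0.826; MPC = 0.73

MPC = 0.73 (the slope of the consumption function)
C = 418 + 0.73(4367) = 3605.91, so APC = 3605.91/4367 = 0.826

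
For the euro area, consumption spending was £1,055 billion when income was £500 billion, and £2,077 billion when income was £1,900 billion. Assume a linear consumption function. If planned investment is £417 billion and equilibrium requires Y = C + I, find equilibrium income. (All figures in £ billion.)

Y = 4100

MPC = (2077 − 1055)/(1900 − 500) = 1022/1400 = 0.73
a = 1055 − 0.73(500) = 690
Equilibrium: Y = 690 + 0.73Y + 417
0.27Y = 1107, so Y = 1107/0.27 = 4100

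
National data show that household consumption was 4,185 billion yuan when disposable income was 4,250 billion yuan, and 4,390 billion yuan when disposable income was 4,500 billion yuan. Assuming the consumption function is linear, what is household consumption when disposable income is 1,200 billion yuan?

MPC = (4390 − 4185)/(4500 − 4250) = 205/250 = 0.82
a = 4185 − 0.82(4250) = 4185 − 3485 = 700
C = 700 + 0.82(1200) = 700 + 984 = 1684

C = 1684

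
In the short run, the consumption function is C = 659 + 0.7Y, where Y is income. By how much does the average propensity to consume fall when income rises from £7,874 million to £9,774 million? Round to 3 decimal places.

ΔAPC = 0.016

At Y = 7874: C = 659 + 0.7(7874) = 6170.8, APC = 6170.8/7874 = 0.7837
At Y = 9774: C = 7500.8, APC = 7500.8/9774 = 0.7674
Fall in APC = 0.7837 − 0.7674 = 0.0163 ≈ 0.016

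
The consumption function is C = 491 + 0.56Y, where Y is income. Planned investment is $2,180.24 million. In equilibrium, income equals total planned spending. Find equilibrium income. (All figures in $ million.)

Y = C + I = 491 + 0.56Y + 2180.24
Y − 0.56Y = 2671.24
0.44Y = 2671.24, so Y = 2671.24/0.44 = 6071

Y = 6071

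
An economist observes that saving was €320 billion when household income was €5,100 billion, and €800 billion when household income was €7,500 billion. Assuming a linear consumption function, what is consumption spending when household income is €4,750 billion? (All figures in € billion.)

MPS = ΔS/ΔY = (800 − 320)/(7500 − 5100) = 480/2400 = 0.2
MPC = 1 − MPS = 0.8
Autonomous saving = 320 − 0.2(5100) = -700, so a = 700
C = 700 + 0.8(4750) = 700 + 3800 = 4500

C = 4500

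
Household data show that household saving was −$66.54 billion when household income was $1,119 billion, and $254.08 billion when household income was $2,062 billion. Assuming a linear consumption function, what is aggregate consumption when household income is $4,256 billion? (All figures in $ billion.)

C = 3255.96

MPS = ΔS/ΔY = (254.08 − (-66.54))/(2062 − 1119) = 320.62/943 = 0.34
MPC = 1 − MPS = 0.66
Autonomous saving = -66.54 − 0.34(1119) = -447, so a = 447
C = 447 + 0.66(4256) = 447 + 2808.96 = 3255.96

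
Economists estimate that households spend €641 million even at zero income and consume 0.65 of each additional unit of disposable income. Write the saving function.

S = -641 + 0.35Y

S = Y − C = Y − (641 + 0.65Y) = -641 + (1 − 0.65)Y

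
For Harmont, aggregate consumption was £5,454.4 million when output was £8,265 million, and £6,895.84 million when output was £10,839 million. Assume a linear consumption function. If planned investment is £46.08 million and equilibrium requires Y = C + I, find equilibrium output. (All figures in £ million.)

MPC = (6895.84 − 5454.4)/(10839 − 8265) = 1441.44/2574 = 0.56
a = 5454.4 − 0.56(8265) = 826
Equilibrium: Y = 826 + 0.56Y + 46.08
0.44Y = 872.08, so Y = 872.08/0.44 = 1982

Y = 1982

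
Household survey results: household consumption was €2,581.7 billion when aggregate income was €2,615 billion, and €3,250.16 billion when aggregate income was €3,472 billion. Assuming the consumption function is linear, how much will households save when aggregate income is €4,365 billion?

MPC = (3250.16 − 2581.7)/(3472 − 2615) = 668.46/857 = 0.78
a = 2581.7 − 0.78(2615) = 2581.7 − 2039.7 = 542
C = 542 + 0.78(4365) = 3946.7
S = 4365 − 3946.7 = 418.3

S = 418.3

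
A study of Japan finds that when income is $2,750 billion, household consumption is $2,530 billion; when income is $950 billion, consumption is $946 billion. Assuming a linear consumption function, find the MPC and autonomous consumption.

MPC = ΔC/ΔY = (2530 − 946)/(2750 − 950) = 1584/1800 = 0.88
a = C − MPC·Y = 946 − 0.88(950) = 946 − 836 = 110

MPC = 0.88; a = 110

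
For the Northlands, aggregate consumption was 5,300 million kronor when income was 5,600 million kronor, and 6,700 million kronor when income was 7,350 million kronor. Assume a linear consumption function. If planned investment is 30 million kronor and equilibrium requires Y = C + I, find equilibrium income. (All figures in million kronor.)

MPC = (6700 − 5300)/(7350 − 5600) = 1400/1750 = 0.8
a = 5300 − 0.8(5600) = 820
Equilibrium: Y = 820 + 0.8Y + 30
0.2Y = 850, so Y = 850/0.2 = 4250

Y = 4250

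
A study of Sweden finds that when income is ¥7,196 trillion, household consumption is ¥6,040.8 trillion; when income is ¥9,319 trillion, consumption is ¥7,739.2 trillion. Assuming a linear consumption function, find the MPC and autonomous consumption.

MPC = 0.8; a = 284

MPC = ΔC/ΔY = (7739.2 − 6040.8)/(9319 − 7196) = 1698.4/2123 = 0.8
a = C − MPC·Y = 6040.8 − 0.8(7196) = 6040.8 − 5756.8 = 284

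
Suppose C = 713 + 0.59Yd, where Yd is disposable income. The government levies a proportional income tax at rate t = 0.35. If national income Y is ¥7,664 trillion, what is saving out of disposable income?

S = 1329.456

Yd = (1 − 0.35)(7664) = 0.65(7664) = 4981.6
C = 713 + 0.59(4981.6) = 713 + 2939.144 = 3652.144
S = Yd − C = 4981.6 − 3652.144 = 1329.456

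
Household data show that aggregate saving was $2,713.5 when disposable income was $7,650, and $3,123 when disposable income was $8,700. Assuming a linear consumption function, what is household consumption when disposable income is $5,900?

MPS = ΔS/ΔY = (3123 − 2713.5)/(8700 − 7650) = 409.5/1050 = 0.39
MPC = 1 − MPS = 0.61
Autonomous saving = 2713.5 − 0.39(7650) = -270, so a = 270
C = 270 + 0.61(5900) = 270 + 3599 = 3869

C = 3869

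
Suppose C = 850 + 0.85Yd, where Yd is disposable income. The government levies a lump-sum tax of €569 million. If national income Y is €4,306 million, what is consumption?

Yd = Y − T = 4306 − 569 = 3737
C = 850 + 0.85(3737) = 850 + 3176.45 = 4026.45

C = 4026.45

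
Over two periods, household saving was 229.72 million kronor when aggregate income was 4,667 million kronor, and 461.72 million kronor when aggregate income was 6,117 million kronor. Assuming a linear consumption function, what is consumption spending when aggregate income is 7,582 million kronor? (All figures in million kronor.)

C = 6885.88

MPS = ΔS/ΔY = (461.72 − 229.72)/(6117 − 4667) = 232/1450 = 0.16
MPC = 1 − MPS = 0.84
Autonomous saving = 229.72 − 0.16(4667) = -517, so a = 517
C = 517 + 0.84(7582) = 517 + 6368.88 = 6885.88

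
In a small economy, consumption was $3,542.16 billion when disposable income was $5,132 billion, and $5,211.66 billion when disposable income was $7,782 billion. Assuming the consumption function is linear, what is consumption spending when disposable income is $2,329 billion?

C = 1776.27

MPC = (5211.66 − 3542.16)/(7782 − 5132) = 1669.5/2650 = 0.63
a = 3542.16 − 0.63(5132) = 3542.16 − 3233.16 = 309
C = 309 + 0.63(2329) = 309 + 1467.27 = 1776.27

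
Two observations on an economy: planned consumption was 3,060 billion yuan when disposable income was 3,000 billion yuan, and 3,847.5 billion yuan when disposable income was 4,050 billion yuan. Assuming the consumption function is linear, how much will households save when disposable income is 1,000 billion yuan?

S = -560

MPC = (3847.5 − 3060)/(4050 − 3000) = 787.5/1050 = 0.75
a = 3060 − 0.75(3000) = 3060 − 2250 = 810
C = 810 + 0.75(1000) = 1560
S = 1000 − 1560 = -560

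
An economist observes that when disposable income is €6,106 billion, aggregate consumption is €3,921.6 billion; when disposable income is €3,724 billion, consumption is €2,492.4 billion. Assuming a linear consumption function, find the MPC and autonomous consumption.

MPC = 0.6; a = 258

MPC = ΔC/ΔY = (3921.6 − 2492.4)/(6106 − 3724) = 1429.2/2382 = 0.6
a = C − MPC·Y = 2492.4 − 0.6(3724) = 2492.4 − 2234.4 = 258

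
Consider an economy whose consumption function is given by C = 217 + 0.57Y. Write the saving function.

S = Y − C = Y − (217 + 0.57Y) = -217 + (1 − 0.57)Y

S = -217 + 0.43Y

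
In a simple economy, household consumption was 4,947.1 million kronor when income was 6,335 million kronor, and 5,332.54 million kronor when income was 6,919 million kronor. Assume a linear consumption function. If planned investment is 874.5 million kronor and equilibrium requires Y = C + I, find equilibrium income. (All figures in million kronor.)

MPC = (5332.54 − 4947.1)/(6919 − 6335) = 385.44/584 = 0.66
a = 4947.1 − 0.66(6335) = 766
Equilibrium: Y = 766 + 0.66Y + 874.5
0.34Y = 1640.5, so Y = 1640.5/0.34 = 4825

Y = 4825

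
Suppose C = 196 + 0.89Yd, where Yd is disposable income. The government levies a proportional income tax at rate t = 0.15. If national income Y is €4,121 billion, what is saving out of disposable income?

S = 189.3135

Yd = (1 − 0.15)(4121) = 0.85(4121) = 3502.85
C = 196 + 0.89(3502.85) = 196 + 3117.5365 = 3313.5365
S = Yd − C = 3502.85 − 3313.5365 = 189.3135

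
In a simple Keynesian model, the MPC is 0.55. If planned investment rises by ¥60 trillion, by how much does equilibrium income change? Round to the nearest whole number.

The multiplier is 1/(1 − MPC) = 1/0.45.
ΔY = 60/0.45 = 133.33 ≈ 133

ΔY ≈ 133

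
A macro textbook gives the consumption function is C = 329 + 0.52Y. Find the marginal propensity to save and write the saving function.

MPS = 1 − MPC = 1 − 0.52 = 0.48
S = Y − C = -329 + 0.48Y

MPS = 0.48; S = -329 + 0.48Y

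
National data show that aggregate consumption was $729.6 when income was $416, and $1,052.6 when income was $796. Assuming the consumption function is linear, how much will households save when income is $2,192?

S = -47.2

MPC = (1052.6 − 729.6)/(796 − 416) = 323/380 = 0.85
a = 729.6 − 0.85(416) = 729.6 − 353.6 = 376
C = 376 + 0.85(2192) = 2239.2
S = 2192 − 2239.2 = -47.2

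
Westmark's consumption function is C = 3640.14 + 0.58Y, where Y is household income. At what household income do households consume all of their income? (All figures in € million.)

At break-even, C = Y: 3640.14 + 0.58Y = Y
0.42Y = 3640.14, so Y = 3640.14/0.42 = 8667

Y = 8667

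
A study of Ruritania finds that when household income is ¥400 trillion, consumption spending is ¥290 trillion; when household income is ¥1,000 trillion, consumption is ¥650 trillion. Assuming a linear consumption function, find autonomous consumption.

a = 50

MPC = ΔC/ΔY = (650 − 290)/(1000 − 400) = 360/600 = 0.6
a = C − MPC·Y = 290 − 0.6(400) = 290 − 240 = 50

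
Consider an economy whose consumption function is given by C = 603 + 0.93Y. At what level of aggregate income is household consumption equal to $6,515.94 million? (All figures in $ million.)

Y = 6358

603 + 0.93Y = 6515.94
0.93Y = 5912.94, so Y = 5912.94/0.93 = 6358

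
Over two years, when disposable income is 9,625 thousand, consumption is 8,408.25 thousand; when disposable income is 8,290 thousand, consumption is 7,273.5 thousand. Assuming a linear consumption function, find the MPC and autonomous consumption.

MPC = 0.85; a = 227

MPC = ΔC/ΔY = (8408.25 − 7273.5)/(9625 − 8290) = 1134.75/1335 = 0.85
a = C − MPC·Y = 7273.5 − 0.85(8290) = 7273.5 − 7046.5 = 227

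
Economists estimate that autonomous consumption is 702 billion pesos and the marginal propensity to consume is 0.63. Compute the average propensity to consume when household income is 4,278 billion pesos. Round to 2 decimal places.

C = 702 + 0.63(4278) = 3397.14
APC = C/Y = 3397.14/4278 = 0.79

APC = 0.79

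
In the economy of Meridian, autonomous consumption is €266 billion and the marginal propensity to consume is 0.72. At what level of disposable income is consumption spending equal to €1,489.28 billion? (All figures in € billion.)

266 + 0.72Y = 1489.28
0.72Y = 1223.28, so Y = 1223.28/0.72 = 1699

Y = 1699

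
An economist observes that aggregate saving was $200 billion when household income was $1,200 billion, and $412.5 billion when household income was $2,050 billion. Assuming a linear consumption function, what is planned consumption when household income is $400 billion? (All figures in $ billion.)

C = 400

MPS = ΔS/ΔY = (412.5 − 200)/(2050 − 1200) = 212.5/850 = 0.25
MPC = 1 − MPS = 0.75
Autonomous saving = 200 − 0.25(1200) = -100, so a = 100
C = 100 + 0.75(400) = 100 + 300 = 400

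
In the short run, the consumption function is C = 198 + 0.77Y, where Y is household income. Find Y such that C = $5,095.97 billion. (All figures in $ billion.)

198 + 0.77Y = 5095.97
0.77Y = 4897.97, so Y = 4897.97/0.77 = 6361

Y = 6361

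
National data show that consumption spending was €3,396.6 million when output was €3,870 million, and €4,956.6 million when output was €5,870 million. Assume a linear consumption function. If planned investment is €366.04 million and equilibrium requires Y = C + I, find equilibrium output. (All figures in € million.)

Y = 3382

MPC = (4956.6 − 3396.6)/(5870 − 3870) = 1560/2000 = 0.78
a = 3396.6 − 0.78(3870) = 378
Equilibrium: Y = 378 + 0.78Y + 366.04
0.22Y = 744.04, so Y = 744.04/0.22 = 3382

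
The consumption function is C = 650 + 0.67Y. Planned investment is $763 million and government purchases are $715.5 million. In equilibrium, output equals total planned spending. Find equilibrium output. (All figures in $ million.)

Y = C + I + G = 650 + 0.67Y + 763 + 715.5
Y − 0.67Y = 2128.5
0.33Y = 2128.5, so Y = 2128.5/0.33 = 6450

Y = 6450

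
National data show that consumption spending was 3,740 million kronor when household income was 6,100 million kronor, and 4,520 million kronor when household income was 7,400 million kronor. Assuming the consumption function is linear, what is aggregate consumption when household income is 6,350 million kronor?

C = 3890

MPC = (4520 − 3740)/(7400 − 6100) = 780/1300 = 0.6
a = 3740 − 0.6(6100) = 3740 − 3660 = 80
C = 80 + 0.6(6350) = 80 + 3810 = 3890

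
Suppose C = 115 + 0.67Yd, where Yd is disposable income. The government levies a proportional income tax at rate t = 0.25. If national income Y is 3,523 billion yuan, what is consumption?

C = 1885.3075

Yd = (1 − 0.25)(3523) = 0.75(3523) = 2642.25
C = 115 + 0.67(2642.25) = 115 + 1770.3075 = 1885.3075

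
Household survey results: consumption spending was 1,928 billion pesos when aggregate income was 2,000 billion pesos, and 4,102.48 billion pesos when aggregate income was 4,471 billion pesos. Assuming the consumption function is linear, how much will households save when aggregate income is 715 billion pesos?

S = -82.2

MPC = (4102.48 − 1928)/(4471 − 2000) = 2174.48/2471 = 0.88
a = 1928 − 0.88(2000) = 1928 − 1760 = 168
C = 168 + 0.88(715) = 797.2
S = 715 − 797.2 = -82.2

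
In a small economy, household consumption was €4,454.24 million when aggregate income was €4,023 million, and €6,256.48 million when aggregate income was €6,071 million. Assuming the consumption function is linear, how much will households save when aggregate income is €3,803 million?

MPC = (6256.48 − 4454.24)/(6071 − 4023) = 1802.24/2048 = 0.88
a = 4454.24 − 0.88(4023) = 4454.24 − 3540.24 = 914
C = 914 + 0.88(3803) = 4260.64
S = 3803 − 4260.64 = -457.64

S = -457.64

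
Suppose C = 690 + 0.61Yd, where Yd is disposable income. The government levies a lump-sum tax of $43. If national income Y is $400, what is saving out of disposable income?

Yd = Y − T = 400 − 43 = 357
C = 690 + 0.61(357) = 690 + 217.77 = 907.77
S = Yd − C = 357 − 907.77 = -550.77

S = -550.77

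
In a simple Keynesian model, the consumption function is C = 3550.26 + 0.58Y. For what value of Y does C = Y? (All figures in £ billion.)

Y = 8453

At break-even, C = Y: 3550.26 + 0.58Y = Y
0.42Y = 3550.26, so Y = 3550.26/0.42 = 8453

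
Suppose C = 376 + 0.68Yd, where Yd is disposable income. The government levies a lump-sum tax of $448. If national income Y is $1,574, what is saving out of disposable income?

S = -15.68

Yd = Y − T = 1574 − 448 = 1126
C = 376 + 0.68(1126) = 376 + 765.68 = 1141.68
S = Yd − C = 1126 − 1141.68 = -15.68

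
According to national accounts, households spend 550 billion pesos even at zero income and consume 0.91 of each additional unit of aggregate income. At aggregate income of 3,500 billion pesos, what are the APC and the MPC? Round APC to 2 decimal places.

MPC = 0.91 (the slope of the consumption function)
C = 550 + 0.91(3500) = 3735, so APC = 3735/3500 = 1.07

APC = 1.07; MPC = 0.91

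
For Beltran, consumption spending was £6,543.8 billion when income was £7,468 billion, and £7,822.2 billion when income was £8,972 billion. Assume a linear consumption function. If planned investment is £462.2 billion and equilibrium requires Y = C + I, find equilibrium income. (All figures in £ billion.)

MPC = (7822.2 − 6543.8)/(8972 − 7468) = 1278.4/1504 = 0.85
a = 6543.8 − 0.85(7468) = 196
Equilibrium: Y = 196 + 0.85Y + 462.2
0.15Y = 658.2, so Y = 658.2/0.15 = 4388

Y = 4388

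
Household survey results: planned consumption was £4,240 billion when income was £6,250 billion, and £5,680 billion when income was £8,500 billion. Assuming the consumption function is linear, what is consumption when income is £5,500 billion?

MPC = (5680 − 4240)/(8500 − 6250) = 1440/2250 = 0.64
a = 4240 − 0.64(6250) = 4240 − 4000 = 240
C = 240 + 0.64(5500) = 240 + 3520 = 3760

C = 3760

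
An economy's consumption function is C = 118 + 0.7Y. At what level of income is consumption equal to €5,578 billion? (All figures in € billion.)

Y = 7800

118 + 0.7Y = 5578
0.7Y = 5460, so Y = 5460/0.7 = 7800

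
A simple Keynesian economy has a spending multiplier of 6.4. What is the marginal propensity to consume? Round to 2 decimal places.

k = 1/(1 − MPC), so 1 − MPC = 1/k = 1/6.4 = 0.1563
MPC = 1 − 0.1563 = 0.84

MPC = 0.84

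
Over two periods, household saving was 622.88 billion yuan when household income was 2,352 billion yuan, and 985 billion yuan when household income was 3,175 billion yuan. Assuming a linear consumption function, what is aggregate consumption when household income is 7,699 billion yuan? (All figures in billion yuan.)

MPS = ΔS/ΔY = (985 − 622.88)/(3175 − 2352) = 362.12/823 = 0.44
MPC = 1 − MPS = 0.56
Autonomous saving = 622.88 − 0.44(2352) = -412, so a = 412
C = 412 + 0.56(7699) = 412 + 4311.44 = 4723.44

C = 4723.44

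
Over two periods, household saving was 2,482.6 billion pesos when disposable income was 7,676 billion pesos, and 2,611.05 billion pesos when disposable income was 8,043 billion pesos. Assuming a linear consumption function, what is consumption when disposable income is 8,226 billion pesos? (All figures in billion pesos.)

MPS = ΔS/ΔY = (2611.05 − 2482.6)/(8043 − 7676) = 128.45/367 = 0.35
MPC = 1 − MPS = 0.65
Autonomous saving = 2482.6 − 0.35(7676) = -204, so a = 204
C = 204 + 0.65(8226) = 204 + 5346.9 = 5550.9

C = 5550.9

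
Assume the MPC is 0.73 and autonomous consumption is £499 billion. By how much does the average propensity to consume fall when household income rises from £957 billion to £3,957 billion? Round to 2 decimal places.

At Y = 957: C = 499 + 0.73(957) = 1197.61, APC = 1197.61/957 = 1.251
At Y = 3957: C = 3387.61, APC = 3387.61/3957 = 0.856
Fall in APC = 1.251 − 0.856 = 0.395 ≈ 0.40

ΔAPC = 0.40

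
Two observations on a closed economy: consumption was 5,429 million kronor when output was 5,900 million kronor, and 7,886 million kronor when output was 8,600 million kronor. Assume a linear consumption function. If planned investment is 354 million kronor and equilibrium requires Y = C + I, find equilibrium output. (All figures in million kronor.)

Y = 4600

MPC = (7886 − 5429)/(8600 − 5900) = 2457/2700 = 0.91
a = 5429 − 0.91(5900) = 60
Equilibrium: Y = 60 + 0.91Y + 354
0.09Y = 414, so Y = 414/0.09 = 4600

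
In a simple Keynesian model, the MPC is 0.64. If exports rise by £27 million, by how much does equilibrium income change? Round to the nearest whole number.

ΔY ≈ 75

The multiplier is 1/(1 − MPC) = 1/0.36.
ΔY = 27/0.36 = 75.00 ≈ 75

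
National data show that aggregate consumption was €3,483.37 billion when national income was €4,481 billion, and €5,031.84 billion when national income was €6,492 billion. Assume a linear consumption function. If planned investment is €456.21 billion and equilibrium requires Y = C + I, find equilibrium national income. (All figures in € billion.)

MPC = (5031.84 − 3483.37)/(6492 − 4481) = 1548.47/2011 = 0.77
a = 3483.37 − 0.77(4481) = 33
Equilibrium: Y = 33 + 0.77Y + 456.21
0.23Y = 489.21, so Y = 489.21/0.23 = 2127

Y = 2127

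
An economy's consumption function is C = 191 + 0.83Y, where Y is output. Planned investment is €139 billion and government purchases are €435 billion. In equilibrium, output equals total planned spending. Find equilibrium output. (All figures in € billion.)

Y = C + I + G = 191 + 0.83Y + 139 + 435
Y − 0.83Y = 765
0.17Y = 765, so Y = 765/0.17 = 4500

Y = 4500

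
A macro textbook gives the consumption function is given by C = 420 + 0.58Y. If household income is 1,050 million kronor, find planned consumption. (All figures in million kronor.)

C = 1029

C = 420 + 0.58(1050) = 420 + 609 = 1029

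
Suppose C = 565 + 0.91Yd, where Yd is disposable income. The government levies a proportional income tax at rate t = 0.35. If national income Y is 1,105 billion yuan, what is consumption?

C = 1218.6075

Yd = (1 − 0.35)(1105) = 0.65(1105) = 718.25
C = 565 + 0.91(718.25) = 565 + 653.6075 = 1218.6075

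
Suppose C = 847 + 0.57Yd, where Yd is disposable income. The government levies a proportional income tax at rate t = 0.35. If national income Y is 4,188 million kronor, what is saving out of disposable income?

S = 323.546

Yd = (1 − 0.35)(4188) = 0.65(4188) = 2722.2
C = 847 + 0.57(2722.2) = 847 + 1551.654 = 2398.654
S = Yd − C = 2722.2 − 2398.654 = 323.546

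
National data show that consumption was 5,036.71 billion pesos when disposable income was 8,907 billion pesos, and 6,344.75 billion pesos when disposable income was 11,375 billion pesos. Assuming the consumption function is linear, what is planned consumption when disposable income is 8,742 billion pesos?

C = 4949.26

MPC = (6344.75 − 5036.71)/(11375 − 8907) = 1308.04/2468 = 0.53
a = 5036.71 − 0.53(8907) = 5036.71 − 4720.71 = 316
C = 316 + 0.53(8742) = 316 + 4633.26 = 4949.26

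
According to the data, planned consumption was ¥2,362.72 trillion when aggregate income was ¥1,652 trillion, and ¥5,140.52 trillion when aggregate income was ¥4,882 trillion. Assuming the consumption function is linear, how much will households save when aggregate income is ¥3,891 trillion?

MPC = (5140.52 − 2362.72)/(4882 − 1652) = 2777.8/3230 = 0.86
a = 2362.72 − 0.86(1652) = 2362.72 − 1420.72 = 942
C = 942 + 0.86(3891) = 4288.26
S = 3891 − 4288.26 = -397.26

S = -397.26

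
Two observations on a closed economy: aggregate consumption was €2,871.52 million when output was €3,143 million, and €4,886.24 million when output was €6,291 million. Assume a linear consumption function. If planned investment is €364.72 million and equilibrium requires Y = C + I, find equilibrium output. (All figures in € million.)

MPC = (4886.24 − 2871.52)/(6291 − 3143) = 2014.72/3148 = 0.64
a = 2871.52 − 0.64(3143) = 860
Equilibrium: Y = 860 + 0.64Y + 364.72
0.36Y = 1224.72, so Y = 1224.72/0.36 = 3402

Y = 3402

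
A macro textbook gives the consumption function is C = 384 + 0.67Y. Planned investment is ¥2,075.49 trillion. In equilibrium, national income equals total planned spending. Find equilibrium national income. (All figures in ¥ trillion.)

Y = C + I = 384 + 0.67Y + 2075.49
Y − 0.67Y = 2459.49
0.33Y = 2459.49, so Y = 2459.49/0.33 = 7453

Y = 7453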